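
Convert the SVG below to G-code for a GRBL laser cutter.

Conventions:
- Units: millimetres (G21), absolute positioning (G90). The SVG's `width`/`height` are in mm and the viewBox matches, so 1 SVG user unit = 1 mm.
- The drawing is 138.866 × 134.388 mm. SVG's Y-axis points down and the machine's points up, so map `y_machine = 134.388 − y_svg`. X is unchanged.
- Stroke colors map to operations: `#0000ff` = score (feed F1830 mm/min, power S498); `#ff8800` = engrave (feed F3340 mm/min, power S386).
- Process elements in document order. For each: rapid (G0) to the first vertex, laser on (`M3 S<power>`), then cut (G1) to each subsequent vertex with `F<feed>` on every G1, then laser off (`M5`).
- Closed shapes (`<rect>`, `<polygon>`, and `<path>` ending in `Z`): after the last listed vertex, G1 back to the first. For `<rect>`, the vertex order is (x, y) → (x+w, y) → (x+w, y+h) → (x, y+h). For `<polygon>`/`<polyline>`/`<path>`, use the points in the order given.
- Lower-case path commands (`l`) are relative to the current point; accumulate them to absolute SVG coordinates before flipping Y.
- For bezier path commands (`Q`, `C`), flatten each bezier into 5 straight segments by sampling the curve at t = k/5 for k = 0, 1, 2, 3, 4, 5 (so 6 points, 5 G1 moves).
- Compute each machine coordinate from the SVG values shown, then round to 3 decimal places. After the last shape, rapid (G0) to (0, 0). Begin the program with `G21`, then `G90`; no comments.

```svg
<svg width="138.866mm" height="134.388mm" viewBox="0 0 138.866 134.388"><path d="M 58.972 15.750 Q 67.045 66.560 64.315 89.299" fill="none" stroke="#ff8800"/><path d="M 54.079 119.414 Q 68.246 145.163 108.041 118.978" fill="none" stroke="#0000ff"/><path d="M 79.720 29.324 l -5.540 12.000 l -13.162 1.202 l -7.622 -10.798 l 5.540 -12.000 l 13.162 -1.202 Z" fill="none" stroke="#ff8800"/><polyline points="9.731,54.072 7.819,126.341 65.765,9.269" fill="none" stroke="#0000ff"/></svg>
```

1 u = 1 mm; y_m = 134.388 − y.

[1] `<path>` quadratic bezier, #ff8800→engrave S386 F3340: (58.972,118.638) → (61.769,99.437) → (63.702,82.481) → (64.771,67.772) → (64.975,55.307) → (64.315,45.089)

[2] `<path>` quadratic bezier, #0000ff→score S498 F1830: (54.079,14.974) → (60.771,6.752) → (69.513,2.684) → (80.305,2.771) → (93.148,7.013) → (108.041,15.410)

[3] `<path>` regular polygon, #ff8800→engrave S386 F3340: (79.720,105.064) → (74.180,93.064) → (61.018,91.862) → (53.396,102.660) → (58.936,114.660) → (72.098,115.862) → (79.720,105.064) (closed)

[4] `<polyline>` open polyline, #0000ff→score S498 F1830: (9.731,80.316) → (7.819,8.047) → (65.765,125.119)

G21
G90
G0 X58.972 Y118.638
M3 S386
G1 X61.769 Y99.437 F3340
G1 X63.702 Y82.481 F3340
G1 X64.771 Y67.772 F3340
G1 X64.975 Y55.307 F3340
G1 X64.315 Y45.089 F3340
M5
G0 X54.079 Y14.974
M3 S498
G1 X60.771 Y6.752 F1830
G1 X69.513 Y2.684 F1830
G1 X80.305 Y2.771 F1830
G1 X93.148 Y7.013 F1830
G1 X108.041 Y15.410 F1830
M5
G0 X79.720 Y105.064
M3 S386
G1 X74.180 Y93.064 F3340
G1 X61.018 Y91.862 F3340
G1 X53.396 Y102.660 F3340
G1 X58.936 Y114.660 F3340
G1 X72.098 Y115.862 F3340
G1 X79.720 Y105.064 F3340
M5
G0 X9.731 Y80.316
M3 S498
G1 X7.819 Y8.047 F1830
G1 X65.765 Y125.119 F1830
M5
G0 X0.000 Y0.000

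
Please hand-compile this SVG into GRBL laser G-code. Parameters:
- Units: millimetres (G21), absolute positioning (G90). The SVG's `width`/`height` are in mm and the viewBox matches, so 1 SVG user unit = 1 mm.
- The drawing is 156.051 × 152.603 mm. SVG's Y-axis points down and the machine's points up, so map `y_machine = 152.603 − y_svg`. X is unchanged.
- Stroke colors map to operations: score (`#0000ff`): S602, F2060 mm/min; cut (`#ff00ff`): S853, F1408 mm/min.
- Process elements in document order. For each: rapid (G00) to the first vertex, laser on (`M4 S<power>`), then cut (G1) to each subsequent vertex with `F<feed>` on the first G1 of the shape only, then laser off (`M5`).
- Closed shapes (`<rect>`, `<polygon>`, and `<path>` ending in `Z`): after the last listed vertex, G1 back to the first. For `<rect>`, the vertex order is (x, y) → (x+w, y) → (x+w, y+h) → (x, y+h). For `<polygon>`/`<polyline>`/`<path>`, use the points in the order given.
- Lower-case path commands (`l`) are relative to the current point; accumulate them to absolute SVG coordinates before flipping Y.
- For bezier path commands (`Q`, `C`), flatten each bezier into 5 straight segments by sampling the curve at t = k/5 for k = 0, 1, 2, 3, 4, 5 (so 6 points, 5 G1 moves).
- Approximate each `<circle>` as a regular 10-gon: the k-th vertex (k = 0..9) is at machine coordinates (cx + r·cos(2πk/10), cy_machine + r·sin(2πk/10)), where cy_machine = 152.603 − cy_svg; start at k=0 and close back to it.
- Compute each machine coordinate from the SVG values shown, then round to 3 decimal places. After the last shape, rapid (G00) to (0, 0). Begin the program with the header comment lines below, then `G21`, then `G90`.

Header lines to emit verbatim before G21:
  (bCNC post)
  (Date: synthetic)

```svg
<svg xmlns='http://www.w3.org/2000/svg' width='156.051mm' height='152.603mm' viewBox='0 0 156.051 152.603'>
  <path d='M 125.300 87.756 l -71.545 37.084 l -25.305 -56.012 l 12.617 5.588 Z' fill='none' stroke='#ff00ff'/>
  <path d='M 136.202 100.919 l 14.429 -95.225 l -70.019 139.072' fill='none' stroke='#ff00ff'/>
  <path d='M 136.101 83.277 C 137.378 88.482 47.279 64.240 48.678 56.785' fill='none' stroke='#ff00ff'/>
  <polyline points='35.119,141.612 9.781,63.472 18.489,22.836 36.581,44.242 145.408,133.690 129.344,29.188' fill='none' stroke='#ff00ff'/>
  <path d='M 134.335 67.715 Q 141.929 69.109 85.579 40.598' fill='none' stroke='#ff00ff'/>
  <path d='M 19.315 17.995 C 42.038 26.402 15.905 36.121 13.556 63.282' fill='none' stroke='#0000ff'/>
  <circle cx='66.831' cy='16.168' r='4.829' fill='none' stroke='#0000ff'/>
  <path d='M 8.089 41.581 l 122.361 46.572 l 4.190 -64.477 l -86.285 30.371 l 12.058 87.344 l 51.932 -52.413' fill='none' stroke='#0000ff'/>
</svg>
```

(bCNC post)
(Date: synthetic)
G21
G90
G00 X125.300 Y64.847
M4 S853
G1 X53.755 Y27.763 F1408
G1 X28.450 Y83.775
G1 X41.067 Y78.187
G1 X125.300 Y64.847
M5
G00 X136.202 Y51.684
M4 S853
G1 X150.631 Y146.909 F1408
G1 X80.612 Y7.837
M5
G00 X136.101 Y69.326
M4 S853
G1 X127.365 Y69.367 F1408
G1 X105.477 Y74.256
G1 X79.214 Y81.773
G1 X57.355 Y89.700
G1 X48.678 Y95.818
M5
G00 X35.119 Y10.991
M4 S853
G1 X9.781 Y89.131 F1408
G1 X18.489 Y129.767
G1 X36.581 Y108.361
G1 X145.408 Y18.913
G1 X129.344 Y123.415
M5
G00 X134.335 Y84.888
M4 S853
G1 X134.815 Y85.527 F1408
G1 X130.179 Y88.558
G1 X120.428 Y93.981
G1 X105.561 Y101.797
G1 X85.579 Y112.005
M5
G00 X19.315 Y134.608
M4 S602
G1 X27.667 Y129.277 F2060
G1 X27.781 Y122.858
G1 X23.142 Y114.574
G1 X17.238 Y103.654
G1 X13.556 Y89.321
M5
G00 X71.660 Y136.435
M4 S602
G1 X70.738 Y139.273 F2060
G1 X68.323 Y141.028
G1 X65.339 Y141.028
G1 X62.924 Y139.273
G1 X62.002 Y136.435
G1 X62.924 Y133.597
G1 X65.339 Y131.842
G1 X68.323 Y131.842
G1 X70.738 Y133.597
G1 X71.660 Y136.435
M5
G00 X8.089 Y111.022
M4 S602
G1 X130.450 Y64.450 F2060
G1 X134.640 Y128.927
G1 X48.355 Y98.556
G1 X60.413 Y11.212
G1 X112.345 Y63.625
M5
G00 X0.000 Y0.000

1 u = 1 mm; y_m = 152.603 − y.

[1] `<path>` closed polygon, #ff00ff→cut S853 F1408: (125.300,64.847) → (53.755,27.763) → (28.450,83.775) → (41.067,78.187) → (125.300,64.847) (closed)

[2] `<path>` open polyline, #ff00ff→cut S853 F1408: (136.202,51.684) → (150.631,146.909) → (80.612,7.837)

[3] `<path>` cubic bezier, #ff00ff→cut S853 F1408: (136.101,69.326) → (127.365,69.367) → (105.477,74.256) → (79.214,81.773) → (57.355,89.700) → (48.678,95.818)

[4] `<polyline>` open polyline, #ff00ff→cut S853 F1408: (35.119,10.991) → (9.781,89.131) → (18.489,129.767) → (36.581,108.361) → (145.408,18.913) → (129.344,123.415)

[5] `<path>` quadratic bezier, #ff00ff→cut S853 F1408: (134.335,84.888) → (134.815,85.527) → (130.179,88.558) → (120.428,93.981) → (105.561,101.797) → (85.579,112.005)

[6] `<path>` cubic bezier, #0000ff→score S602 F2060: (19.315,134.608) → (27.667,129.277) → (27.781,122.858) → (23.142,114.574) → (17.238,103.654) → (13.556,89.321)

[7] `<circle>` circle, #0000ff→score S602 F2060: (71.660,136.435) → (70.738,139.273) → (68.323,141.028) → (65.339,141.028) → (62.924,139.273) → (62.002,136.435) → (62.924,133.597) → (65.339,131.842) → (68.323,131.842) → (70.738,133.597) → (71.660,136.435) (closed)

[8] `<path>` open polyline, #0000ff→score S602 F2060: (8.089,111.022) → (130.450,64.450) → (134.640,128.927) → (48.355,98.556) → (60.413,11.212) → (112.345,63.625)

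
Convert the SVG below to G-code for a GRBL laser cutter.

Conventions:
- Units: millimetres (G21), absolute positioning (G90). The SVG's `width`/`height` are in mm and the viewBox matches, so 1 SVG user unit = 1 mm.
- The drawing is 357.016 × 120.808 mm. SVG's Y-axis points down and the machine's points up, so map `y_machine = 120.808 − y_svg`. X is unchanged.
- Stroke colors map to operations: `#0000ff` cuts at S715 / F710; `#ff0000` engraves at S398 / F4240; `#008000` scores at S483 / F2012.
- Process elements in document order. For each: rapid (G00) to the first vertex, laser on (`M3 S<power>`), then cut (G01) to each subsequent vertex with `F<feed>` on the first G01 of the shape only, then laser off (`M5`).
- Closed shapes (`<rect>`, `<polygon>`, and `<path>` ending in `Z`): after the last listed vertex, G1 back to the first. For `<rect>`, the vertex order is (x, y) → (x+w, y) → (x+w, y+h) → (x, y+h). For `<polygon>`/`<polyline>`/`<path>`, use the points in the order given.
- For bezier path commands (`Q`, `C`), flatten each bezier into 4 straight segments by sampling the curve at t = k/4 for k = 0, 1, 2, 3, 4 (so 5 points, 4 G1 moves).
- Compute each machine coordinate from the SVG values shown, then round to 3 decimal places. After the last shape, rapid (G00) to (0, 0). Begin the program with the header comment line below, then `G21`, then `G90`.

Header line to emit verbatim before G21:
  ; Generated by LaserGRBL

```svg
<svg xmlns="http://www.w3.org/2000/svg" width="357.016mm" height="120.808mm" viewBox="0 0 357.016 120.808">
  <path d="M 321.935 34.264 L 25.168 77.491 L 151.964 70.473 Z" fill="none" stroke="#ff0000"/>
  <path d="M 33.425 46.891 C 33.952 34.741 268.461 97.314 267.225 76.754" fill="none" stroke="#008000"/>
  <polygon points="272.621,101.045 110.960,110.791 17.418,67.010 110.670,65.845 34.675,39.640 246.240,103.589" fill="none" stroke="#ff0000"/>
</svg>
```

1 u = 1 mm; y_m = 120.808 − y.

[1] `<path>` closed polygon, #ff0000→engrave S398 F4240: (321.935,86.544) → (25.168,43.317) → (151.964,50.335) → (321.935,86.544) (closed)

[2] `<path>` cubic bezier, #008000→score S483 F2012: (33.425,73.917) → (70.352,71.485) → (150.986,55.832) → (231.289,41.755) → (267.225,44.054)

[3] `<polygon>` closed polygon, #ff0000→engrave S398 F4240: (272.621,19.763) → (110.960,10.017) → (17.418,53.798) → (110.670,54.963) → (34.675,81.168) → (246.240,17.219) → (272.621,19.763) (closed)

; Generated by LaserGRBL
G21
G90
G00 X321.935 Y86.544
M3 S398
G01 X25.168 Y43.317 F4240
G01 X151.964 Y50.335
G01 X321.935 Y86.544
M5
G00 X33.425 Y73.917
M3 S483
G01 X70.352 Y71.485 F2012
G01 X150.986 Y55.832
G01 X231.289 Y41.755
G01 X267.225 Y44.054
M5
G00 X272.621 Y19.763
M3 S398
G01 X110.960 Y10.017 F4240
G01 X17.418 Y53.798
G01 X110.670 Y54.963
G01 X34.675 Y81.168
G01 X246.240 Y17.219
G01 X272.621 Y19.763
M5
G00 X0.000 Y0.000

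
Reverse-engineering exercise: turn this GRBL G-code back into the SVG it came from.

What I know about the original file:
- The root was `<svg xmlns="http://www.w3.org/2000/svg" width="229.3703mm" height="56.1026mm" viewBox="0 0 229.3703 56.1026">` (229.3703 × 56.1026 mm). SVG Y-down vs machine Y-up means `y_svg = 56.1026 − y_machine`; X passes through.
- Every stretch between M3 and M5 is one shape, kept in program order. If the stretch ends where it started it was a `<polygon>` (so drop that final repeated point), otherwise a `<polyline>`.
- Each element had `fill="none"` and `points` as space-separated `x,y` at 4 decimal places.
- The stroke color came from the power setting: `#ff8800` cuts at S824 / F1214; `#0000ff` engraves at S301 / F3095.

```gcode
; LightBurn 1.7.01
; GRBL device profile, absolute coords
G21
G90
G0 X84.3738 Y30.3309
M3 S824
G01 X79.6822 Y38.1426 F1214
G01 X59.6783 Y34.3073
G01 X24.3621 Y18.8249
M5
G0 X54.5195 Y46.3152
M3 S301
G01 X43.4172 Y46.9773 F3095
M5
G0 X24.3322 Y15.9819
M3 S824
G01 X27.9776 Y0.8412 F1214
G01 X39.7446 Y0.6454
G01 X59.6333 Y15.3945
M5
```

<svg xmlns="http://www.w3.org/2000/svg" width="229.3703mm" height="56.1026mm" viewBox="0 0 229.3703 56.1026">
  <polyline points="84.3738,25.7717 79.6822,17.9600 59.6783,21.7953 24.3621,37.2777" fill="none" stroke="#ff8800"/>
  <polyline points="54.5195,9.7874 43.4172,9.1253" fill="none" stroke="#0000ff"/>
  <polyline points="24.3322,40.1207 27.9776,55.2614 39.7446,55.4572 59.6333,40.7081" fill="none" stroke="#ff8800"/>
</svg>

y_svg = 56.1026 − y_m.

[1] S824→`#ff8800` (cut); open run; points: 84.3738,25.7717 79.6822,17.9600 59.6783,21.7953 24.3621,37.2777

[2] S301→`#0000ff` (engrave); open run; points: 54.5195,9.7874 43.4172,9.1253

[3] S824→`#ff8800` (cut); open run; points: 24.3322,40.1207 27.9776,55.2614 39.7446,55.4572 59.6333,40.7081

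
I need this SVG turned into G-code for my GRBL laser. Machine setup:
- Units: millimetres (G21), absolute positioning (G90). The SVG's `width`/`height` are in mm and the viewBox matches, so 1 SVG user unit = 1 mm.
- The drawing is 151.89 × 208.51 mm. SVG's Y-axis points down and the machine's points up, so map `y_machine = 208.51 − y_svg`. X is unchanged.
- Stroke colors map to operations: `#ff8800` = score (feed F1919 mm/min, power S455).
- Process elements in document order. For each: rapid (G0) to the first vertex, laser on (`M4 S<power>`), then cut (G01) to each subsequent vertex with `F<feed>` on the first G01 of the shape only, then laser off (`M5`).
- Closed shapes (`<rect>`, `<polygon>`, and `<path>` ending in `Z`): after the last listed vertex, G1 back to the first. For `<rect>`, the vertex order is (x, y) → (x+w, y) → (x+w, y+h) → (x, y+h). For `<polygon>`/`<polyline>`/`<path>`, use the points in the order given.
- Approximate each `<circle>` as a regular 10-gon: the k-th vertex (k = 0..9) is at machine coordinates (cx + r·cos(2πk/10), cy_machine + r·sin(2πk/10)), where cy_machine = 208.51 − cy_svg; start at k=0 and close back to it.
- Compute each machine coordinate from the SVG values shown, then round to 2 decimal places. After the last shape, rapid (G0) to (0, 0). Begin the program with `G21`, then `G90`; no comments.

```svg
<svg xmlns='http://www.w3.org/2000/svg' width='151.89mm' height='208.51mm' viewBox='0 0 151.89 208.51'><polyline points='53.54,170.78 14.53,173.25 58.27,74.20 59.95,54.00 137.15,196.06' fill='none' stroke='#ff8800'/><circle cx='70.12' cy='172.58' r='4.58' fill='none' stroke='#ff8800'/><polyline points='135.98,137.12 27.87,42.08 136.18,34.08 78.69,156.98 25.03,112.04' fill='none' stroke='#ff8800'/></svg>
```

G21
G90
G0 X53.54 Y37.73
M4 S455
G01 X14.53 Y35.26 F1919
G01 X58.27 Y134.31
G01 X59.95 Y154.51
G01 X137.15 Y12.45
M5
G0 X74.70 Y35.93
M4 S455
G01 X73.83 Y38.62 F1919
G01 X71.54 Y40.29
G01 X68.70 Y40.29
G01 X66.41 Y38.62
G01 X65.54 Y35.93
G01 X66.41 Y33.24
G01 X68.70 Y31.57
G01 X71.54 Y31.57
G01 X73.83 Y33.24
G01 X74.70 Y35.93
M5
G0 X135.98 Y71.39
M4 S455
G01 X27.87 Y166.43 F1919
G01 X136.18 Y174.43
G01 X78.69 Y51.53
G01 X25.03 Y96.47
M5
G0 X0.00 Y0.00

viewBox `0 0 151.89 208.51` with mm width/height → 1 unit = 1 mm. Flip: y_m = 208.51 − y_svg.

**Shape 1** — `<polyline>` open polyline, stroke `#ff8800` → score (S455, F1919). Machine vertices: (53.54,37.73) → (14.53,35.26) → (58.27,134.31) → (59.95,154.51) → (137.15,12.45). Open path.

**Shape 2** — `<circle>` circle, stroke `#ff8800` → score (S455, F1919). Machine vertices: (74.70,35.93) → (73.83,38.62) → (71.54,40.29) → (68.70,40.29) → (66.41,38.62) → (65.54,35.93) → (66.41,33.24) → (68.70,31.57) → (71.54,31.57) → (73.83,33.24) → (74.70,35.93). Closed: final G1 returns to the first vertex.

**Shape 3** — `<polyline>` open polyline, stroke `#ff8800` → score (S455, F1919). Machine vertices: (135.98,71.39) → (27.87,166.43) → (136.18,174.43) → (78.69,51.53) → (25.03,96.47). Open path.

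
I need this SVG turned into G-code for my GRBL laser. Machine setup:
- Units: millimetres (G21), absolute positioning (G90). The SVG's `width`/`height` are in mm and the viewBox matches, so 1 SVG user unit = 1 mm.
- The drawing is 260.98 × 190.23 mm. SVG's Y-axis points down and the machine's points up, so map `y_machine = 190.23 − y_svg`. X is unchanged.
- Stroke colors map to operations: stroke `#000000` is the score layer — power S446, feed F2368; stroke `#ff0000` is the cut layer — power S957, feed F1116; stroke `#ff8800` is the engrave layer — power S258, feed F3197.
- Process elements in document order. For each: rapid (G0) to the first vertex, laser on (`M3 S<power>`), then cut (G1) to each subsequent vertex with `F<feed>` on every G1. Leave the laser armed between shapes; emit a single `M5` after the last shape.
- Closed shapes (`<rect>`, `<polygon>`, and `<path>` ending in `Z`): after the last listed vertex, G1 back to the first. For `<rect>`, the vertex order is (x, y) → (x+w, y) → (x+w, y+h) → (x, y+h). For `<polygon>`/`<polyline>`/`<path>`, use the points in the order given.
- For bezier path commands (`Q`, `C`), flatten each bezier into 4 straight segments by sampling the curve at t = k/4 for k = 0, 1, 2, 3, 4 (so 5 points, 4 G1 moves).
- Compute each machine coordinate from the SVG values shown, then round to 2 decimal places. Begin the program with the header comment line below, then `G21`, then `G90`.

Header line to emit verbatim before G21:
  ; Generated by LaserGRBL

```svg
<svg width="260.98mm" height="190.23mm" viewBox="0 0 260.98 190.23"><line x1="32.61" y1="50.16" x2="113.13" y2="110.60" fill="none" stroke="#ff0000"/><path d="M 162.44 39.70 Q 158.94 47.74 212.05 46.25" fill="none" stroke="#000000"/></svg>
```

; Generated by LaserGRBL
G21
G90
G0 X32.61 Y140.07
M3 S957
G1 X113.13 Y79.63 F1116
G0 X162.44 Y150.53
M3 S446
G1 X164.23 Y147.11 F2368
G1 X173.09 Y144.87 F2368
G1 X189.03 Y143.83 F2368
G1 X212.05 Y143.98 F2368
M5

Since the viewBox matches the mm dimensions, user units are millimetres directly. The only transform is the Y-flip y_m = 190.23 − y_svg.

Shape 1 is a line segment drawn with `<line>`. Its stroke #ff0000 means cut at S957, F1116. After flipping Y the toolpath is (32.61,140.07) → (113.13,79.63).

Shape 2 is a quadratic bezier drawn with `<path>`. Its stroke #000000 means score at S446, F2368. After flipping Y the toolpath is (162.44,150.53) → (164.23,147.11) → (173.09,144.87) → (189.03,143.83) → (212.05,143.98).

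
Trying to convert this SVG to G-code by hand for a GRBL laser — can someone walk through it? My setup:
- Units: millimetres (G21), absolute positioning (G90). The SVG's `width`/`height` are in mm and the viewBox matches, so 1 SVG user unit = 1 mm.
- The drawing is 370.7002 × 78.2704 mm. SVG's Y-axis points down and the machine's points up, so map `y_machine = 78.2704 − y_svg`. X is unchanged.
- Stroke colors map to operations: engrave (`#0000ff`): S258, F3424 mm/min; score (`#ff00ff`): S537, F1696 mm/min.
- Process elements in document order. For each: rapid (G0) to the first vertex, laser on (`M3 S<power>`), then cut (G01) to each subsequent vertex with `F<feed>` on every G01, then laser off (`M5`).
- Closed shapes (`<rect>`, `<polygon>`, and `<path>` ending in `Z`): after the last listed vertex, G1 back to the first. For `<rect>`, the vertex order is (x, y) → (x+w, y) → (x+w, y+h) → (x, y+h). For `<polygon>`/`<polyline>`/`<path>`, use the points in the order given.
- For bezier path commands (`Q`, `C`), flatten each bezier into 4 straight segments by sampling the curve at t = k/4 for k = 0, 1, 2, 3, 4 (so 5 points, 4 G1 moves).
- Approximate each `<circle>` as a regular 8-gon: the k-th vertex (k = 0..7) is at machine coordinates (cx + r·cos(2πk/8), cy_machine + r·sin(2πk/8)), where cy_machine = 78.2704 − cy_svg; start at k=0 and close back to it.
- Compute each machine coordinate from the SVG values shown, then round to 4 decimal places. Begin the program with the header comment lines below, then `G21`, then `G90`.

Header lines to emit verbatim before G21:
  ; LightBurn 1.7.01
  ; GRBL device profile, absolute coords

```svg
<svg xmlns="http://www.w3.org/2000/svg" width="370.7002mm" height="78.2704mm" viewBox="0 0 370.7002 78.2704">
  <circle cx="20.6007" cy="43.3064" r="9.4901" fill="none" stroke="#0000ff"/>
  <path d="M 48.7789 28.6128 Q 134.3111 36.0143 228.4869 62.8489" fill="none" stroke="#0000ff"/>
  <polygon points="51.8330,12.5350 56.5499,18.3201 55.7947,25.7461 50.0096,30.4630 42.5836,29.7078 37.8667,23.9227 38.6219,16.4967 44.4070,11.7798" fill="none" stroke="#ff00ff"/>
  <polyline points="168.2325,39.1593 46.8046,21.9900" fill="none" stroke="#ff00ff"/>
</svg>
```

Since the viewBox matches the mm dimensions, user units are millimetres directly. The only transform is the Y-flip y_m = 78.2704 − y_svg.

Shape 1 is a circle drawn with `<circle>`. Its stroke #0000ff means engrave at S258, F3424. After flipping Y the toolpath is (30.0908,34.9640) → (27.3112,41.6745) → (20.6007,44.4541) → (13.8902,41.6745) → (11.1106,34.9640) → (13.8902,28.2535) → (20.6007,25.4739) → (27.3112,28.2535) → (30.0908,34.9640), returning to the start.

Shape 2 is a quadratic bezier drawn with `<path>`. Its stroke #0000ff means engrave at S258, F3424. After flipping Y the toolpath is (48.7789,49.6576) → (92.0852,44.7423) → (136.4720,37.3978) → (181.9392,27.6242) → (228.4869,15.4215).

Shape 3 is a regular polygon drawn with `<polygon>`. Its stroke #ff00ff means score at S537, F1696. After flipping Y the toolpath is (51.8330,65.7354) → (56.5499,59.9503) → (55.7947,52.5243) → (50.0096,47.8074) → (42.5836,48.5626) → (37.8667,54.3477) → (38.6219,61.7737) → (44.4070,66.4906) → (51.8330,65.7354), returning to the start.

Shape 4 is a line segment drawn with `<polyline>`. Its stroke #ff00ff means score at S537, F1696. After flipping Y the toolpath is (168.2325,39.1111) → (46.8046,56.2804).

; LightBurn 1.7.01
; GRBL device profile, absolute coords
G21
G90
G0 X30.0908 Y34.9640
M3 S258
G01 X27.3112 Y41.6745 F3424
G01 X20.6007 Y44.4541 F3424
G01 X13.8902 Y41.6745 F3424
G01 X11.1106 Y34.9640 F3424
G01 X13.8902 Y28.2535 F3424
G01 X20.6007 Y25.4739 F3424
G01 X27.3112 Y28.2535 F3424
G01 X30.0908 Y34.9640 F3424
M5
G0 X48.7789 Y49.6576
M3 S258
G01 X92.0852 Y44.7423 F3424
G01 X136.4720 Y37.3978 F3424
G01 X181.9392 Y27.6242 F3424
G01 X228.4869 Y15.4215 F3424
M5
G0 X51.8330 Y65.7354
M3 S537
G01 X56.5499 Y59.9503 F1696
G01 X55.7947 Y52.5243 F1696
G01 X50.0096 Y47.8074 F1696
G01 X42.5836 Y48.5626 F1696
G01 X37.8667 Y54.3477 F1696
G01 X38.6219 Y61.7737 F1696
G01 X44.4070 Y66.4906 F1696
G01 X51.8330 Y65.7354 F1696
M5
G0 X168.2325 Y39.1111
M3 S537
G01 X46.8046 Y56.2804 F1696
M5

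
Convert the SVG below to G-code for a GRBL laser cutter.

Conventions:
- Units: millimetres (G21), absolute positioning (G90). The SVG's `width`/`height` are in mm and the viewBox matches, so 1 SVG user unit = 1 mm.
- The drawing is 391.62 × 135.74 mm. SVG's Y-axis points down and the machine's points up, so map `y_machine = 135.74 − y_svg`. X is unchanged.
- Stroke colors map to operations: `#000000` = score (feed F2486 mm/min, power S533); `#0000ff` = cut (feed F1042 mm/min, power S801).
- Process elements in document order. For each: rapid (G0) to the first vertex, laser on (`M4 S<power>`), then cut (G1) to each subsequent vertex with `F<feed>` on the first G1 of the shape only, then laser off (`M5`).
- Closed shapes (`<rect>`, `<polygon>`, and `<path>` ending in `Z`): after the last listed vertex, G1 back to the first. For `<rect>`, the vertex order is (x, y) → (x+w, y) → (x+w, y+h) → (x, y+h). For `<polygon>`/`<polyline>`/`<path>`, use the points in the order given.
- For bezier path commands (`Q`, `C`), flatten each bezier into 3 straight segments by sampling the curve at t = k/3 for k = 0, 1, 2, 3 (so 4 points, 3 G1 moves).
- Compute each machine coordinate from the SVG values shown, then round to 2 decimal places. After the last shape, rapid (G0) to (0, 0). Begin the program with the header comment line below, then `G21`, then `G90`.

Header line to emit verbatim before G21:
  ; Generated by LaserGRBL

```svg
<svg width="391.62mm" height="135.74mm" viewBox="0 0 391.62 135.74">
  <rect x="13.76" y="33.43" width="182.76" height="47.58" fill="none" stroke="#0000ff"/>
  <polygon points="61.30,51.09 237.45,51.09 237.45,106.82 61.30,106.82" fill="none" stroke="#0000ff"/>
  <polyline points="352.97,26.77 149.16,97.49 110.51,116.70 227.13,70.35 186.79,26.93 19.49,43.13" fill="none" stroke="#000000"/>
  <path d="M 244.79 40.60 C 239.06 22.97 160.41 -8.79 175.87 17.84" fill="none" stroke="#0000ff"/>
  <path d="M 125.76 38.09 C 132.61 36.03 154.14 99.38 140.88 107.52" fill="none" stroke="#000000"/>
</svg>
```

Since the viewBox matches the mm dimensions, user units are millimetres directly. The only transform is the Y-flip y_m = 135.74 − y_svg.

Shape 1 is a rectangle drawn with `<rect>`. Its stroke #0000ff means cut at S801, F1042. After flipping Y the toolpath is (13.76,102.31) → (196.52,102.31) → (196.52,54.73) → (13.76,54.73) → (13.76,102.31), returning to the start.

Shape 2 is a rectangle drawn with `<polygon>`. Its stroke #0000ff means cut at S801, F1042. After flipping Y the toolpath is (61.30,84.65) → (237.45,84.65) → (237.45,28.92) → (61.30,28.92) → (61.30,84.65), returning to the start.

Shape 3 is a open polyline drawn with `<polyline>`. Its stroke #000000 means score at S533, F2486. After flipping Y the toolpath is (352.97,108.97) → (149.16,38.25) → (110.51,19.04) → (227.13,65.39) → (186.79,108.81) → (19.49,92.61).

Shape 4 is a cubic bezier drawn with `<path>`. Its stroke #0000ff means cut at S801, F1042. After flipping Y the toolpath is (244.79,95.14) → (220.94,114.79) → (185.59,127.75) → (175.87,117.90).

Shape 5 is a cubic bezier drawn with `<path>`. Its stroke #000000 means score at S533, F2486. After flipping Y the toolpath is (125.76,97.65) → (135.67,82.37) → (144.38,50.30) → (140.88,28.22).

; Generated by LaserGRBL
G21
G90
G0 X13.76 Y102.31
M4 S801
G1 X196.52 Y102.31 F1042
G1 X196.52 Y54.73
G1 X13.76 Y54.73
G1 X13.76 Y102.31
M5
G0 X61.30 Y84.65
M4 S801
G1 X237.45 Y84.65 F1042
G1 X237.45 Y28.92
G1 X61.30 Y28.92
G1 X61.30 Y84.65
M5
G0 X352.97 Y108.97
M4 S533
G1 X149.16 Y38.25 F2486
G1 X110.51 Y19.04
G1 X227.13 Y65.39
G1 X186.79 Y108.81
G1 X19.49 Y92.61
M5
G0 X244.79 Y95.14
M4 S801
G1 X220.94 Y114.79 F1042
G1 X185.59 Y127.75
G1 X175.87 Y117.90
M5
G0 X125.76 Y97.65
M4 S533
G1 X135.67 Y82.37 F2486
G1 X144.38 Y50.30
G1 X140.88 Y28.22
M5
G0 X0.00 Y0.00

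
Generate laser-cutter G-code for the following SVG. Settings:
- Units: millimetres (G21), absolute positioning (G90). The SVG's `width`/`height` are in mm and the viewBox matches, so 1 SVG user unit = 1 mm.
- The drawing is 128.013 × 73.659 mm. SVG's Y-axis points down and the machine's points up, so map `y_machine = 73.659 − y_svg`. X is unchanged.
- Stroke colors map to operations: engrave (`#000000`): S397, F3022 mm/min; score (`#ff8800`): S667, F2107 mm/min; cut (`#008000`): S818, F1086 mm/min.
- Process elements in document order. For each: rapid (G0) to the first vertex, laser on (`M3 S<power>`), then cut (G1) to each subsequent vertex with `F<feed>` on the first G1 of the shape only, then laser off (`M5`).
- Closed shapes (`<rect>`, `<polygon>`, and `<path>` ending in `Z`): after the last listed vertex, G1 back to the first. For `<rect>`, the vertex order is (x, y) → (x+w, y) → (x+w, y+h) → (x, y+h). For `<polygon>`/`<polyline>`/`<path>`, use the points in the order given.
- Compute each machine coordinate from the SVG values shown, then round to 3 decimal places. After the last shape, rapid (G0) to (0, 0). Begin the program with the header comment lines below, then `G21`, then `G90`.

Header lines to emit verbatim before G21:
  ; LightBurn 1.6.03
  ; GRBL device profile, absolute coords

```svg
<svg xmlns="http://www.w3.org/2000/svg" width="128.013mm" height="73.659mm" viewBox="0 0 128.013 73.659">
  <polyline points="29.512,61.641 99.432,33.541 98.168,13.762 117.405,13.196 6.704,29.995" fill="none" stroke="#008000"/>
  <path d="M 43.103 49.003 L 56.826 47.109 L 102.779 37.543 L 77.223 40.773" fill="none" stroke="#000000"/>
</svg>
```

1 u = 1 mm; y_m = 73.659 − y.

[1] `<polyline>` open polyline, #008000→cut S818 F1086: (29.512,12.018) → (99.432,40.118) → (98.168,59.897) → (117.405,60.463) → (6.704,43.664)

[2] `<path>` open polyline, #000000→engrave S397 F3022: (43.103,24.656) → (56.826,26.550) → (102.779,36.116) → (77.223,32.886)

; LightBurn 1.6.03
; GRBL device profile, absolute coords
G21
G90
G0 X29.512 Y12.018
M3 S818
G1 X99.432 Y40.118 F1086
G1 X98.168 Y59.897
G1 X117.405 Y60.463
G1 X6.704 Y43.664
M5
G0 X43.103 Y24.656
M3 S397
G1 X56.826 Y26.550 F3022
G1 X102.779 Y36.116
G1 X77.223 Y32.886
M5
G0 X0.000 Y0.000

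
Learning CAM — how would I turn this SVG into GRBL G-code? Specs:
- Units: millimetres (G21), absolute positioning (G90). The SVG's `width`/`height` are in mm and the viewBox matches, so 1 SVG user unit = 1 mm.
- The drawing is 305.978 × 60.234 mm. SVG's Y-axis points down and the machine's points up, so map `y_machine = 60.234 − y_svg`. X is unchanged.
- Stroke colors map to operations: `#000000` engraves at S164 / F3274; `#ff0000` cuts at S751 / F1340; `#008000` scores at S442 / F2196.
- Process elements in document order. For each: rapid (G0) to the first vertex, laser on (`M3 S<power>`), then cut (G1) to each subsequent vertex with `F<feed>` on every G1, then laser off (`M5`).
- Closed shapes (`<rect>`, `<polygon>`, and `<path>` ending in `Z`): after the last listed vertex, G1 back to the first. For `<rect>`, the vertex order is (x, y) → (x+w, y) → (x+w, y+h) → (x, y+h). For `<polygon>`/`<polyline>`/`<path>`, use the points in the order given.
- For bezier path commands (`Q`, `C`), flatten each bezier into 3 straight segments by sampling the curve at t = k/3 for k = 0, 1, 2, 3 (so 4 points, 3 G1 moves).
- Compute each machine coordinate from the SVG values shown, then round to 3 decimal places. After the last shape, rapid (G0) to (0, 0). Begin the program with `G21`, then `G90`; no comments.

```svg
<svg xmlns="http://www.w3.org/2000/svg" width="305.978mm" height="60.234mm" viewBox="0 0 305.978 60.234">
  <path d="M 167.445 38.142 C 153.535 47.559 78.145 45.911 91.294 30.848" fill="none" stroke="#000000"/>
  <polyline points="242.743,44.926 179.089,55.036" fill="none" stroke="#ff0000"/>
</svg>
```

G21
G90
G0 X167.445 Y22.092
M3 S164
G1 X138.598 Y16.450 F3274
G1 X102.102 Y18.708 F3274
G1 X91.294 Y29.386 F3274
M5
G0 X242.743 Y15.308
M3 S751
G1 X179.089 Y5.198 F1340
M5
G0 X0.000 Y0.000

Since the viewBox matches the mm dimensions, user units are millimetres directly. The only transform is the Y-flip y_m = 60.234 − y_svg.

Shape 1 is a cubic bezier drawn with `<path>`. Its stroke #000000 means engrave at S164, F3274. After flipping Y the toolpath is (167.445,22.092) → (138.598,16.450) → (102.102,18.708) → (91.294,29.386).

Shape 2 is a line segment drawn with `<polyline>`. Its stroke #ff0000 means cut at S751, F1340. After flipping Y the toolpath is (242.743,15.308) → (179.089,5.198).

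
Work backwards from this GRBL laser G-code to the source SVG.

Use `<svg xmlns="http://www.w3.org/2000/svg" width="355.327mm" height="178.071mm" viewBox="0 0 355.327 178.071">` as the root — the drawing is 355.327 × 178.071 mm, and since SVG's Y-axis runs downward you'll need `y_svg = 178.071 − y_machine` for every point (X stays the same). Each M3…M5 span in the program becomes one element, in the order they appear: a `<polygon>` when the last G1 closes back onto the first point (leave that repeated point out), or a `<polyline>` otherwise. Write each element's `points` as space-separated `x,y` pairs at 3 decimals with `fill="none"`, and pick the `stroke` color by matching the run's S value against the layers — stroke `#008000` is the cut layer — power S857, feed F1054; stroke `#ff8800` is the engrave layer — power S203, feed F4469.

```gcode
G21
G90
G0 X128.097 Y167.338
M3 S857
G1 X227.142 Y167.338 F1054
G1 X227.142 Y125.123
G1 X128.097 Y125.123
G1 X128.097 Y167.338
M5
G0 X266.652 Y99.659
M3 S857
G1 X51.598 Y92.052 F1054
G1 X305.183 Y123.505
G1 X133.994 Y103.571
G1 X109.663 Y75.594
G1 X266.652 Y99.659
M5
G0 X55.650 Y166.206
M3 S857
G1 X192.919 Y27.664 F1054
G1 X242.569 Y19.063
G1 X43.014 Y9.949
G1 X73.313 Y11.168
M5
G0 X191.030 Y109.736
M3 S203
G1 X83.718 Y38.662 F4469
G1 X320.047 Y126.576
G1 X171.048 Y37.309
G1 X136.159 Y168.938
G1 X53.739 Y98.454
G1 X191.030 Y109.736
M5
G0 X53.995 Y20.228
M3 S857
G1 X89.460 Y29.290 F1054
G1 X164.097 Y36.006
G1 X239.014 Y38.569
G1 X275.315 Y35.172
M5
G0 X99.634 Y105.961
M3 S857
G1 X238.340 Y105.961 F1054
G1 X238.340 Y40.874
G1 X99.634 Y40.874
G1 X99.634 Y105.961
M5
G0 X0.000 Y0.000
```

<svg xmlns="http://www.w3.org/2000/svg" width="355.327mm" height="178.071mm" viewBox="0 0 355.327 178.071">
  <polygon points="128.097,10.733 227.142,10.733 227.142,52.948 128.097,52.948" fill="none" stroke="#008000"/>
  <polygon points="266.652,78.412 51.598,86.019 305.183,54.566 133.994,74.500 109.663,102.477" fill="none" stroke="#008000"/>
  <polyline points="55.650,11.865 192.919,150.407 242.569,159.008 43.014,168.122 73.313,166.903" fill="none" stroke="#008000"/>
  <polygon points="191.030,68.335 83.718,139.409 320.047,51.495 171.048,140.762 136.159,9.133 53.739,79.617" fill="none" stroke="#ff8800"/>
  <polyline points="53.995,157.843 89.460,148.781 164.097,142.065 239.014,139.502 275.315,142.899" fill="none" stroke="#008000"/>
  <polygon points="99.634,72.110 238.340,72.110 238.340,137.197 99.634,137.197" fill="none" stroke="#008000"/>
</svg>

Machine Y-up, SVG Y-down with viewBox height 178.071, so y_svg = 178.071 − y_machine; X carries over.

Run 1: S857 ⇒ cut layer `#008000`. The run returns to its start, so emit a `<polygon>` with points (Y-flipped): 128.097,10.733 227.142,10.733 227.142,52.948 128.097,52.948.

Run 2: S857 ⇒ cut layer `#008000`. The run returns to its start, so emit a `<polygon>` with points (Y-flipped): 266.652,78.412 51.598,86.019 305.183,54.566 133.994,74.500 109.663,102.477.

Run 3: the run's S857 means `#008000` (cut). The run is open, so emit a `<polyline>` with points (Y-flipped): 55.650,11.865 192.919,150.407 242.569,159.008 43.014,168.122 73.313,166.903.

Run 4: power S203 maps to stroke `#ff8800` (engrave). The run returns to its start, so emit a `<polygon>` with points (Y-flipped): 191.030,68.335 83.718,139.409 320.047,51.495 171.048,140.762 136.159,9.133 53.739,79.617.

Run 5: S857 ⇒ cut layer `#008000`. The run is open, so emit a `<polyline>` with points (Y-flipped): 53.995,157.843 89.460,148.781 164.097,142.065 239.014,139.502 275.315,142.899.

Run 6: power S857 maps to stroke `#008000` (cut). The run returns to its start, so emit a `<polygon>` with points (Y-flipped): 99.634,72.110 238.340,72.110 238.340,137.197 99.634,137.197.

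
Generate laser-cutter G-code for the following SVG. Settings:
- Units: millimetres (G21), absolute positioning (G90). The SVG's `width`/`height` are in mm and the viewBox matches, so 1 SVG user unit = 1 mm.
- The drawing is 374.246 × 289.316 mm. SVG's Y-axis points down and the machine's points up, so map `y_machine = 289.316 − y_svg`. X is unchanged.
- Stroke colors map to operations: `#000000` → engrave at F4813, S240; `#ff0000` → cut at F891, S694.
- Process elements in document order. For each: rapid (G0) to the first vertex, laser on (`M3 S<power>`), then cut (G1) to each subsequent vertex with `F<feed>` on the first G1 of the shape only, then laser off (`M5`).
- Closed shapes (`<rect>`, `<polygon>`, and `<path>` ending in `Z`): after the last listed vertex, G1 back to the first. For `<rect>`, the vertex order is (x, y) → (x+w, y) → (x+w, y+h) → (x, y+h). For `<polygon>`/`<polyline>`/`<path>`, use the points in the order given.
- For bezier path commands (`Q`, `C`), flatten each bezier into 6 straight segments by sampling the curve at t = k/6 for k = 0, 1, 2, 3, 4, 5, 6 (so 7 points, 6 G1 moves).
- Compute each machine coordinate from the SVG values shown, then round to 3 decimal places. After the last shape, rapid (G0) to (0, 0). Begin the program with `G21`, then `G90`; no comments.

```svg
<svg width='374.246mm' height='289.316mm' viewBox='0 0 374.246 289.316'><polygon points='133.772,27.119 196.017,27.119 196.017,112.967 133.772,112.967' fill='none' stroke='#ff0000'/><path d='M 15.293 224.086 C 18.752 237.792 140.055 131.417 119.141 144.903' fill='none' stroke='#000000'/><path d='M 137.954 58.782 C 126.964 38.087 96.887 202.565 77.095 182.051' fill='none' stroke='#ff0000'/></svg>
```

viewBox `0 0 374.246 289.316` with mm width/height → 1 unit = 1 mm. Flip: y_m = 289.316 − y_svg.

**Shape 1** — `<polygon>` rectangle, stroke `#ff0000` → cut (S694, F891). Machine vertices: (133.772,262.197) → (196.017,262.197) → (196.017,176.349) → (133.772,176.349) → (133.772,262.197). Closed: final G1 returns to the first vertex.

**Shape 2** — `<path>` cubic bezier, stroke `#000000` → engrave (S240, F4813). Control points (SVG): P0=(15.293,224.086), P1=(18.752,237.792), P2=(140.055,131.417), P3=(119.141,144.903); sampled at t=k/6. Machine vertices: (15.293,65.230) → (25.639,67.273) → (48.401,82.664) → (76.357,104.739) → (102.281,126.832) → (118.951,142.278) → (119.141,144.413). Open path.

**Shape 3** — `<path>` cubic bezier, stroke `#ff0000` → cut (S694, F891). Control points (SVG): P0=(137.954,58.782), P1=(126.964,38.087), P2=(96.887,202.565), P3=(77.095,182.051); sampled at t=k/6. Machine vertices: (137.954,230.534) → (131.004,227.164) → (121.690,203.214) → (110.825,168.967) → (99.227,134.705) → (87.712,110.710) → (77.095,107.265). Open path.

G21
G90
G0 X133.772 Y262.197
M3 S694
G1 X196.017 Y262.197 F891
G1 X196.017 Y176.349
G1 X133.772 Y176.349
G1 X133.772 Y262.197
M5
G0 X15.293 Y65.230
M3 S240
G1 X25.639 Y67.273 F4813
G1 X48.401 Y82.664
G1 X76.357 Y104.739
G1 X102.281 Y126.832
G1 X118.951 Y142.278
G1 X119.141 Y144.413
M5
G0 X137.954 Y230.534
M3 S694
G1 X131.004 Y227.164 F891
G1 X121.690 Y203.214
G1 X110.825 Y168.967
G1 X99.227 Y134.705
G1 X87.712 Y110.710
G1 X77.095 Y107.265
M5
G0 X0.000 Y0.000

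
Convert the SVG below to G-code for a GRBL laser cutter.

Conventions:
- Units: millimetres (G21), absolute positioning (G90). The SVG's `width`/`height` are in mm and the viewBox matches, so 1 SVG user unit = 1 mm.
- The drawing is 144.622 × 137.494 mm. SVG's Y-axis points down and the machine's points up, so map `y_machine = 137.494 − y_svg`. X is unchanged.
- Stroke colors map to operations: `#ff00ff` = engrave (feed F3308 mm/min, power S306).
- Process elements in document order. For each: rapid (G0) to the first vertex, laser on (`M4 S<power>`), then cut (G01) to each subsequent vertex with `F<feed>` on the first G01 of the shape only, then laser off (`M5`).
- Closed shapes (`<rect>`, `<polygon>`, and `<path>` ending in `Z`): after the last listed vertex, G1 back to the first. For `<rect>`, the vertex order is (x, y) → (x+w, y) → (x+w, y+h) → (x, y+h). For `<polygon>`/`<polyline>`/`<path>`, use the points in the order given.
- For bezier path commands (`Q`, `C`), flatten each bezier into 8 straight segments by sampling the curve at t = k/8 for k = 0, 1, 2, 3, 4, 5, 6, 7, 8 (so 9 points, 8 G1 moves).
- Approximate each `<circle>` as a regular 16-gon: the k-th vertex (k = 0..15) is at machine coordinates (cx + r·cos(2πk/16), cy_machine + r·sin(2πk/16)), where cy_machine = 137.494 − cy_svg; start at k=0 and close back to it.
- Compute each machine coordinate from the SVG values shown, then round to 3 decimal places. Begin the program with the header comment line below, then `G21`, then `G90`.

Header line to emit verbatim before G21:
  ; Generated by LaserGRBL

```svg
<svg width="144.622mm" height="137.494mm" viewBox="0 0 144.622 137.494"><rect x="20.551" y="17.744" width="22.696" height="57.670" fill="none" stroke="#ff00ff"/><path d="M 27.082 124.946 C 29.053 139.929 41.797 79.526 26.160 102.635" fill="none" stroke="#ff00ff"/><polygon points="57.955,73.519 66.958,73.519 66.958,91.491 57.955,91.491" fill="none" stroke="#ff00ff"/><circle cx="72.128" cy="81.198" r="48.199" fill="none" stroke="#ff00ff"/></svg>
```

; Generated by LaserGRBL
G21
G90
G0 X20.551 Y119.750
M4 S306
G01 X43.247 Y119.750 F3308
G01 X43.247 Y62.080
G01 X20.551 Y62.080
G01 X20.551 Y119.750
M5
G0 X27.082 Y12.548
M4 S306
G01 X28.250 Y10.153 F3308
G01 X29.968 Y12.963
G01 X31.779 Y19.116
G01 X33.224 Y26.751
G01 X33.843 Y34.004
G01 X33.178 Y39.015
G01 X30.770 Y39.921
G01 X26.160 Y34.859
M5
G0 X57.955 Y63.975
M4 S306
G01 X66.958 Y63.975 F3308
G01 X66.958 Y46.003
G01 X57.955 Y46.003
G01 X57.955 Y63.975
M5
G0 X120.327 Y56.296
M4 S306
G01 X116.658 Y74.741 F3308
G01 X106.210 Y90.378
G01 X90.573 Y100.826
G01 X72.128 Y104.495
G01 X53.683 Y100.826
G01 X38.046 Y90.378
G01 X27.598 Y74.741
G01 X23.929 Y56.296
G01 X27.598 Y37.851
G01 X38.046 Y22.214
G01 X53.683 Y11.766
G01 X72.128 Y8.097
G01 X90.573 Y11.766
G01 X106.210 Y22.214
G01 X116.658 Y37.851
G01 X120.327 Y56.296
M5

viewBox `0 0 144.622 137.494` with mm width/height → 1 unit = 1 mm. Flip: y_m = 137.494 − y_svg.

**Shape 1** — `<rect>` rectangle, stroke `#ff00ff` → engrave (S306, F3308). Machine vertices: (20.551,119.750) → (43.247,119.750) → (43.247,62.080) → (20.551,62.080) → (20.551,119.750). Closed: final G1 returns to the first vertex.

**Shape 2** — `<path>` cubic bezier, stroke `#ff00ff` → engrave (S306, F3308). Control points (SVG): P0=(27.082,124.946), P1=(29.053,139.929), P2=(41.797,79.526), P3=(26.160,102.635); sampled at t=k/8. Machine vertices: (27.082,12.548) → (28.250,10.153) → (29.968,12.963) → (31.779,19.116) → (33.224,26.751) → (33.843,34.004) → (33.178,39.015) → (30.770,39.921) → (26.160,34.859). Open path.

**Shape 3** — `<polygon>` rectangle, stroke `#ff00ff` → engrave (S306, F3308). Machine vertices: (57.955,63.975) → (66.958,63.975) → (66.958,46.003) → (57.955,46.003) → (57.955,63.975). Closed: final G1 returns to the first vertex.

**Shape 4** — `<circle>` circle, stroke `#ff00ff` → engrave (S306, F3308). Machine vertices: (120.327,56.296) → (116.658,74.741) → (106.210,90.378) → (90.573,100.826) → (72.128,104.495) → (53.683,100.826) → (38.046,90.378) → (27.598,74.741) → (23.929,56.296) → (27.598,37.851) → (38.046,22.214) → (53.683,11.766) → (72.128,8.097) → (90.573,11.766) → (106.210,22.214) → (116.658,37.851) → (120.327,56.296). Closed: final G1 returns to the first vertex.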